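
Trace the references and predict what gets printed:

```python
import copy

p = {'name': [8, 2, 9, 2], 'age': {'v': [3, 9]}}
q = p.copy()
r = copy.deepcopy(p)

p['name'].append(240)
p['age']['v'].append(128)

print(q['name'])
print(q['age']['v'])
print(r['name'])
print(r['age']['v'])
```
[8, 2, 9, 2, 240]
[3, 9, 128]
[8, 2, 9, 2]
[3, 9]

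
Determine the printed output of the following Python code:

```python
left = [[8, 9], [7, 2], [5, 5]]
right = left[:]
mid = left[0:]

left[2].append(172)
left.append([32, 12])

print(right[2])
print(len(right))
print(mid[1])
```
[5, 5, 172]
3
[7, 2]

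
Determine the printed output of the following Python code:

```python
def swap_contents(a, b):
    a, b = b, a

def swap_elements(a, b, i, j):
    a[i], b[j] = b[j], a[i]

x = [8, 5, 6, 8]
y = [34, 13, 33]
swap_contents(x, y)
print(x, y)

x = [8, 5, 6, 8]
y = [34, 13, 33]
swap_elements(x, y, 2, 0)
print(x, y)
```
[8, 5, 6, 8] [34, 13, 33]
[8, 5, 34, 8] [6, 13, 33]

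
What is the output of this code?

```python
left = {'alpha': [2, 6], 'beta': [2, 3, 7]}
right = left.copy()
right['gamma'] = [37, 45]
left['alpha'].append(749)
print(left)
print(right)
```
{'alpha': [2, 6, 749], 'beta': [2, 3, 7]}
{'alpha': [2, 6, 749], 'beta': [2, 3, 7], 'gamma': [37, 45]}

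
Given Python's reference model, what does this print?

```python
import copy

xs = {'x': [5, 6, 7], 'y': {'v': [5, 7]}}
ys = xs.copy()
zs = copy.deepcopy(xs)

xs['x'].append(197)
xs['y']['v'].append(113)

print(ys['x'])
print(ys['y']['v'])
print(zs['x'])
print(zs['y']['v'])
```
[5, 6, 7, 197]
[5, 7, 113]
[5, 6, 7]
[5, 7]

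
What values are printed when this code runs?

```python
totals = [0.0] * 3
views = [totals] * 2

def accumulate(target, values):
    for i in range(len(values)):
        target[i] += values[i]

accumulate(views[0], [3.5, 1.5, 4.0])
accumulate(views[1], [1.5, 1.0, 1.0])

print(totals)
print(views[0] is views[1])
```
[5.0, 2.5, 5.0]
True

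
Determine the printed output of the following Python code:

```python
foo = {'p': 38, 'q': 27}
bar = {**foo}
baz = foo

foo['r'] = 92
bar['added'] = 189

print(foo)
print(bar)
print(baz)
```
{'p': 38, 'q': 27, 'r': 92}
{'p': 38, 'q': 27, 'added': 189}
{'p': 38, 'q': 27, 'r': 92}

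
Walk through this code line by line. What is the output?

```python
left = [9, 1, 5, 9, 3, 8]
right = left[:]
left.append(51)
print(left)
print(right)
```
[9, 1, 5, 9, 3, 8, 51]
[9, 1, 5, 9, 3, 8]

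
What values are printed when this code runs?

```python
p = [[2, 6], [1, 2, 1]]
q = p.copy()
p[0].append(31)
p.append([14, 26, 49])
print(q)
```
[[2, 6, 31], [1, 2, 1]]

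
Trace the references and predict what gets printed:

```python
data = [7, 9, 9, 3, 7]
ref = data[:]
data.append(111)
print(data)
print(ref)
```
[7, 9, 9, 3, 7, 111]
[7, 9, 9, 3, 7]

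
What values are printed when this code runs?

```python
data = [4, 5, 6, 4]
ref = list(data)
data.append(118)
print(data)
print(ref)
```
[4, 5, 6, 4, 118]
[4, 5, 6, 4]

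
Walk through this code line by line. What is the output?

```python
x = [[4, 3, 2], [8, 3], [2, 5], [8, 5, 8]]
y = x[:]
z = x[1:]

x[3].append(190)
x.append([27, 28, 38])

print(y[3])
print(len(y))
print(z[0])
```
[8, 5, 8, 190]
4
[8, 3]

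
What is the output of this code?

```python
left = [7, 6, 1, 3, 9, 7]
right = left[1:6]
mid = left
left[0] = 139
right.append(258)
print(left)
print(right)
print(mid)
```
[139, 6, 1, 3, 9, 7]
[6, 1, 3, 9, 7, 258]
[139, 6, 1, 3, 9, 7]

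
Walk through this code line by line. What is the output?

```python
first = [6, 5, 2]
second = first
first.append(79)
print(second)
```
[6, 5, 2, 79]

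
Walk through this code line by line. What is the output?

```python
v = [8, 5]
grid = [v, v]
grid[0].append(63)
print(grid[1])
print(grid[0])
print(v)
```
[8, 5, 63]
[8, 5, 63]
[8, 5, 63]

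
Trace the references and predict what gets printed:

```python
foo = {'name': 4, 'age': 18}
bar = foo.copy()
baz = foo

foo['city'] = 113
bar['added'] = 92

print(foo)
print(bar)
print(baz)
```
{'name': 4, 'age': 18, 'city': 113}
{'name': 4, 'age': 18, 'added': 92}
{'name': 4, 'age': 18, 'city': 113}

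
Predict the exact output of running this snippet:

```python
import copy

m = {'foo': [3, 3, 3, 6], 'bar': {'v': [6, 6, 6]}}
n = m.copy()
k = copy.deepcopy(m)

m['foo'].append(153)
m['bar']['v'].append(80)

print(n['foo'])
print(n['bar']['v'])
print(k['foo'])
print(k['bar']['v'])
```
[3, 3, 3, 6, 153]
[6, 6, 6, 80]
[3, 3, 3, 6]
[6, 6, 6]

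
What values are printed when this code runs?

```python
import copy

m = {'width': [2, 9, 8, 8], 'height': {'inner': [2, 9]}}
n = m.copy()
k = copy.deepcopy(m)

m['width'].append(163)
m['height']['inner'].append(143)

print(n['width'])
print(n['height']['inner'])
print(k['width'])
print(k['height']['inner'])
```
[2, 9, 8, 8, 163]
[2, 9, 143]
[2, 9, 8, 8]
[2, 9]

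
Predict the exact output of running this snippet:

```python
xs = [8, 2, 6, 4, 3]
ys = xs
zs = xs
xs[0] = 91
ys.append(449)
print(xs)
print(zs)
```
[91, 2, 6, 4, 3, 449]
[91, 2, 6, 4, 3, 449]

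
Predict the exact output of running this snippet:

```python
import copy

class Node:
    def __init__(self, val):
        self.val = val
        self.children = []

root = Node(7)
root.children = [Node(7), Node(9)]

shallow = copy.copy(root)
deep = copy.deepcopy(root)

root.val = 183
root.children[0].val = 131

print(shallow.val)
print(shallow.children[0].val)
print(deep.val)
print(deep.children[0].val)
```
7
131
7
7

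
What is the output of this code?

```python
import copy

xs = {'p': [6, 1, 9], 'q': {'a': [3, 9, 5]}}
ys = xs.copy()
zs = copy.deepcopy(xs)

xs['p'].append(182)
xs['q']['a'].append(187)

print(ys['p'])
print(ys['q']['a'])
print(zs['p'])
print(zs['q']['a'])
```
[6, 1, 9, 182]
[3, 9, 5, 187]
[6, 1, 9]
[3, 9, 5]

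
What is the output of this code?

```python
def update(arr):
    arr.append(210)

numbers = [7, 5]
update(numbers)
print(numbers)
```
[7, 5, 210]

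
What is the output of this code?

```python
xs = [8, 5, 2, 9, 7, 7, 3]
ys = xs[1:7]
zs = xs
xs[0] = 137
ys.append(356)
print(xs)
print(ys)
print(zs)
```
[137, 5, 2, 9, 7, 7, 3]
[5, 2, 9, 7, 7, 3, 356]
[137, 5, 2, 9, 7, 7, 3]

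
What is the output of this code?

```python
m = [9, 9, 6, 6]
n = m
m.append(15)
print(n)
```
[9, 9, 6, 6, 15]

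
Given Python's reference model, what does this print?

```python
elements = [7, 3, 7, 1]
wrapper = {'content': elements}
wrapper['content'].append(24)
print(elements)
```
[7, 3, 7, 1, 24]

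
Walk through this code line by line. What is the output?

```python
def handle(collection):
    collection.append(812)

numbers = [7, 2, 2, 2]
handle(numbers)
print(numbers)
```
[7, 2, 2, 2, 812]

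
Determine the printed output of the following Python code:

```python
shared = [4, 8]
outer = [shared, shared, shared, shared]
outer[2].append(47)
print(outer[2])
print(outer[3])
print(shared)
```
[4, 8, 47]
[4, 8, 47]
[4, 8, 47]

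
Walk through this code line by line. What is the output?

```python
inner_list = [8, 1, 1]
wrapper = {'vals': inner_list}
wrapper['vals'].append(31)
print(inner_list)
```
[8, 1, 1, 31]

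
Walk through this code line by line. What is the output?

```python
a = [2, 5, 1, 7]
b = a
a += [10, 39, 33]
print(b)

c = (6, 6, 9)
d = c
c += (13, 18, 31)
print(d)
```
[2, 5, 1, 7, 10, 39, 33]
(6, 6, 9)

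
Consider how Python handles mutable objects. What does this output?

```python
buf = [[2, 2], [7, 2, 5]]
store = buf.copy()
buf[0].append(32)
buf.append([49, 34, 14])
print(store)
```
[[2, 2, 32], [7, 2, 5]]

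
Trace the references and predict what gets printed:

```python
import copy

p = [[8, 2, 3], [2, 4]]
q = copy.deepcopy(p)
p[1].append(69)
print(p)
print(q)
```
[[8, 2, 3], [2, 4, 69]]
[[8, 2, 3], [2, 4]]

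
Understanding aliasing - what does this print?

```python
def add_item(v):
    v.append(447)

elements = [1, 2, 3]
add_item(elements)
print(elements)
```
[1, 2, 3, 447]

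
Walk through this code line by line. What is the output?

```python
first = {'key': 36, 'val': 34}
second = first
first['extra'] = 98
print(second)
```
{'key': 36, 'val': 34, 'extra': 98}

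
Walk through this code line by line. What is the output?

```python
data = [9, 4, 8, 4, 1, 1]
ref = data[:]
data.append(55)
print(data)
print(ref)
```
[9, 4, 8, 4, 1, 1, 55]
[9, 4, 8, 4, 1, 1]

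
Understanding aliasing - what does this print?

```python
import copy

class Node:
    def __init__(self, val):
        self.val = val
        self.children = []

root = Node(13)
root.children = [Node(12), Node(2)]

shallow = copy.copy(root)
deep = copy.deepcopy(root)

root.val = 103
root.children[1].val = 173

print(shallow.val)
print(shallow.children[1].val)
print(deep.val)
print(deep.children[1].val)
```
13
173
13
2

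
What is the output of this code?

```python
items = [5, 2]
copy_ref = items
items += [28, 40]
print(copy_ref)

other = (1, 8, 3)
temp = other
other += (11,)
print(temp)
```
[5, 2, 28, 40]
(1, 8, 3)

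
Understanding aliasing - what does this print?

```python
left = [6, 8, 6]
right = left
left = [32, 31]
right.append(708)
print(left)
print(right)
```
[32, 31]
[6, 8, 6, 708]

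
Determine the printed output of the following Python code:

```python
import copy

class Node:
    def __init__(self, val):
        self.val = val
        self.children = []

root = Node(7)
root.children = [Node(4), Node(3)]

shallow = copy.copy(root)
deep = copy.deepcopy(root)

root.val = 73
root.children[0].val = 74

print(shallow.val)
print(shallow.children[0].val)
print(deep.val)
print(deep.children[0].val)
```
7
74
7
4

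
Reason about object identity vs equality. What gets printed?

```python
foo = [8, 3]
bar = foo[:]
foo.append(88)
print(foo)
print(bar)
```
[8, 3, 88]
[8, 3]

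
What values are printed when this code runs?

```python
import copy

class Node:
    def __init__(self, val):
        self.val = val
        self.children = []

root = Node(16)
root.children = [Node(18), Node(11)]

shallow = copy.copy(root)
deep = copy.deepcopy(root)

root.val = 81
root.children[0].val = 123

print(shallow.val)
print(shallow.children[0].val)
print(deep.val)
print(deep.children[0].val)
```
16
123
16
18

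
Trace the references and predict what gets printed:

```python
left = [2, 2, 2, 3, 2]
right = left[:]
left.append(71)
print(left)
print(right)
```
[2, 2, 2, 3, 2, 71]
[2, 2, 2, 3, 2]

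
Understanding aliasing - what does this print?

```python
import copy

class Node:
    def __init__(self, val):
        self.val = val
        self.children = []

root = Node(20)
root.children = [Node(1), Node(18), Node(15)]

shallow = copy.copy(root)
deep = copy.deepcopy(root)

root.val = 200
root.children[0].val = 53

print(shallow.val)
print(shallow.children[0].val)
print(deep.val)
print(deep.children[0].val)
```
20
53
20
1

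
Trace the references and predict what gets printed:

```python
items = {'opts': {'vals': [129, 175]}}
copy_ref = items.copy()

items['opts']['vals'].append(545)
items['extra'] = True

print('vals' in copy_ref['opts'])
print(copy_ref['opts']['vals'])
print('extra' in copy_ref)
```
True
[129, 175, 545]
False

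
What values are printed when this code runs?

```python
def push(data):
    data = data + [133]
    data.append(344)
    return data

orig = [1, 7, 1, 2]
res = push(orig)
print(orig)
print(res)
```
[1, 7, 1, 2]
[1, 7, 1, 2, 133, 344]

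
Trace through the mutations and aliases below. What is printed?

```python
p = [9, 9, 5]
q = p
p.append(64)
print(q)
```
[9, 9, 5, 64]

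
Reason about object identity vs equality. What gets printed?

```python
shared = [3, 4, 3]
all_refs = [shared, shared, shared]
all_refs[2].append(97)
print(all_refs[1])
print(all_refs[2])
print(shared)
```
[3, 4, 3, 97]
[3, 4, 3, 97]
[3, 4, 3, 97]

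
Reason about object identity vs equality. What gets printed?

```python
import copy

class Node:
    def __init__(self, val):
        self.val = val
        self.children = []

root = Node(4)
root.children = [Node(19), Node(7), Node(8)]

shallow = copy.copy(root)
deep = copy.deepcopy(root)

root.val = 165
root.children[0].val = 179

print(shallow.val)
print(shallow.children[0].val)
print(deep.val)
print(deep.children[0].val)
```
4
179
4
19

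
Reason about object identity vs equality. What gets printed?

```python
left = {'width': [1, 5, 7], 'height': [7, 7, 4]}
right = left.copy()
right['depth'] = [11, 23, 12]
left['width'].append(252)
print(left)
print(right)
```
{'width': [1, 5, 7, 252], 'height': [7, 7, 4]}
{'width': [1, 5, 7, 252], 'height': [7, 7, 4], 'depth': [11, 23, 12]}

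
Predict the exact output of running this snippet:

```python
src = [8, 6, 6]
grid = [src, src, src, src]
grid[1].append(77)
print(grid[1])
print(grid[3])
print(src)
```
[8, 6, 6, 77]
[8, 6, 6, 77]
[8, 6, 6, 77]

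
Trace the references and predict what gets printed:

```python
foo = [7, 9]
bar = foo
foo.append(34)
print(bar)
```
[7, 9, 34]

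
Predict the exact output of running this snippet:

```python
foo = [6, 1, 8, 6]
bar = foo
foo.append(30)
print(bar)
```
[6, 1, 8, 6, 30]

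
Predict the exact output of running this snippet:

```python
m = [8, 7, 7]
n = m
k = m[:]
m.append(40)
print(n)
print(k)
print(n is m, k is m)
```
[8, 7, 7, 40]
[8, 7, 7]
True False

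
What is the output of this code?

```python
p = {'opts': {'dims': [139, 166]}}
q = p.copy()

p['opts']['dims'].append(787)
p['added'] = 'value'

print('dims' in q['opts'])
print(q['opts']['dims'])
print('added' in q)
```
True
[139, 166, 787]
False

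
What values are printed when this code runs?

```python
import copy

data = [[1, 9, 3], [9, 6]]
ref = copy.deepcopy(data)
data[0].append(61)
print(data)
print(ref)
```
[[1, 9, 3, 61], [9, 6]]
[[1, 9, 3], [9, 6]]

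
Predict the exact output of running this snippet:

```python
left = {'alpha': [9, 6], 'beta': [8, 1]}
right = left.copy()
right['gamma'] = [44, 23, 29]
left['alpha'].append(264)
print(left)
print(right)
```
{'alpha': [9, 6, 264], 'beta': [8, 1]}
{'alpha': [9, 6, 264], 'beta': [8, 1], 'gamma': [44, 23, 29]}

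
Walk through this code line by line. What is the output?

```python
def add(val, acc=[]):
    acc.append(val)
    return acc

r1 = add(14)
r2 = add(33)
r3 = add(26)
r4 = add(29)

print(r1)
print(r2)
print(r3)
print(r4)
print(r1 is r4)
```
[14, 33, 26, 29]
[14, 33, 26, 29]
[14, 33, 26, 29]
[14, 33, 26, 29]
True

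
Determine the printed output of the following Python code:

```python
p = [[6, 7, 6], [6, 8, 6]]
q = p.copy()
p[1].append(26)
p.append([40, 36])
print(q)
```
[[6, 7, 6], [6, 8, 6, 26]]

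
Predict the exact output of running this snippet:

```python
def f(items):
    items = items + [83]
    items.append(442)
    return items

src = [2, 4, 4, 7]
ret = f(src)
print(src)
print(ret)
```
[2, 4, 4, 7]
[2, 4, 4, 7, 83, 442]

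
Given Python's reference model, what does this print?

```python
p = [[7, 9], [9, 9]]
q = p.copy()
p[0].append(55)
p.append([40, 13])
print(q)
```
[[7, 9, 55], [9, 9]]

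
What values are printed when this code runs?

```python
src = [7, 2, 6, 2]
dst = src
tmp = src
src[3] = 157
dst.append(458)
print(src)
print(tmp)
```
[7, 2, 6, 157, 458]
[7, 2, 6, 157, 458]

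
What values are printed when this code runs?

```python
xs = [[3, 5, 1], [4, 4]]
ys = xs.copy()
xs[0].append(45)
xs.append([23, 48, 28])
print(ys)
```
[[3, 5, 1, 45], [4, 4]]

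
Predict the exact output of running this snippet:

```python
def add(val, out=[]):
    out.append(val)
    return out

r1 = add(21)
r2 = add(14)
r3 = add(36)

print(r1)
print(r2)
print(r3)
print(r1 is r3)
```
[21, 14, 36]
[21, 14, 36]
[21, 14, 36]
True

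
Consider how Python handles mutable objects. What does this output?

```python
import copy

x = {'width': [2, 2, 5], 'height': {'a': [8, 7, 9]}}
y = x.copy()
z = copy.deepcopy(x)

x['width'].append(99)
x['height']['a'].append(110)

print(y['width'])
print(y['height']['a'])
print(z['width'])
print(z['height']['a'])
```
[2, 2, 5, 99]
[8, 7, 9, 110]
[2, 2, 5]
[8, 7, 9]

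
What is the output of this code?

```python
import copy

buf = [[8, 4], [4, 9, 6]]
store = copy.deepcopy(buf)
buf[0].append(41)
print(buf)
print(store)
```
[[8, 4, 41], [4, 9, 6]]
[[8, 4], [4, 9, 6]]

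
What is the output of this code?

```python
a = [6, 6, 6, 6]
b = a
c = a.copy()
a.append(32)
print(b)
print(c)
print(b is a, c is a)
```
[6, 6, 6, 6, 32]
[6, 6, 6, 6]
True False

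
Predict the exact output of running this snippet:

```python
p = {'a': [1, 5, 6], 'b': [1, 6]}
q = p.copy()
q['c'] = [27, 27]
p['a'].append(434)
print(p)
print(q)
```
{'a': [1, 5, 6, 434], 'b': [1, 6]}
{'a': [1, 5, 6, 434], 'b': [1, 6], 'c': [27, 27]}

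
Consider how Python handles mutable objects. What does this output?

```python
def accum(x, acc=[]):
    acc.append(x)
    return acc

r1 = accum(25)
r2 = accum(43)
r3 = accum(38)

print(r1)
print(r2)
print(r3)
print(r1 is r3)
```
[25, 43, 38]
[25, 43, 38]
[25, 43, 38]
True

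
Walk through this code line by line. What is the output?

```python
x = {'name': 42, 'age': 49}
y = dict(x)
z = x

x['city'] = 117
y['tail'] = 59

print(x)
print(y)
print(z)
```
{'name': 42, 'age': 49, 'city': 117}
{'name': 42, 'age': 49, 'tail': 59}
{'name': 42, 'age': 49, 'city': 117}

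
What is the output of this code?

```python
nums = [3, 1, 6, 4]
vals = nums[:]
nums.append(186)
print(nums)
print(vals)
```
[3, 1, 6, 4, 186]
[3, 1, 6, 4]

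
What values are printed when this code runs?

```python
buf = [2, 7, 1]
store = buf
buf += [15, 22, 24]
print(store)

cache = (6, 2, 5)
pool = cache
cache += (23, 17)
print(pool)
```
[2, 7, 1, 15, 22, 24]
(6, 2, 5)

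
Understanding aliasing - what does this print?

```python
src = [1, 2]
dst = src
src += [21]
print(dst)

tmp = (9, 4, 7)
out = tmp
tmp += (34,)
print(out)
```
[1, 2, 21]
(9, 4, 7)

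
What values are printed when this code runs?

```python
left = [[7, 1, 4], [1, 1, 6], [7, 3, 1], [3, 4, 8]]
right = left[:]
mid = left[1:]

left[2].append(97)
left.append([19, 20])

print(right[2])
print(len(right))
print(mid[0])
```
[7, 3, 1, 97]
4
[1, 1, 6]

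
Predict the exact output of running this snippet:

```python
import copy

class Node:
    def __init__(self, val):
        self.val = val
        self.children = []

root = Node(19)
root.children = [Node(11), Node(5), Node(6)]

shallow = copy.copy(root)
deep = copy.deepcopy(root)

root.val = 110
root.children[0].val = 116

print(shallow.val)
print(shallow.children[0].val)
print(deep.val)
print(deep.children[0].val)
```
19
116
19
11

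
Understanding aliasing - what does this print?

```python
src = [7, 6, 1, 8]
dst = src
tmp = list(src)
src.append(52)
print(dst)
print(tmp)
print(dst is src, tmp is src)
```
[7, 6, 1, 8, 52]
[7, 6, 1, 8]
True False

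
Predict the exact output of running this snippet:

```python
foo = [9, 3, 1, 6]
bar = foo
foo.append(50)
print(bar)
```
[9, 3, 1, 6, 50]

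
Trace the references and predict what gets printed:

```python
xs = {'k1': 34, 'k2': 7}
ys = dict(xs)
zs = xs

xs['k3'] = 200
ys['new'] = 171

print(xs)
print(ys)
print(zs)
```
{'k1': 34, 'k2': 7, 'k3': 200}
{'k1': 34, 'k2': 7, 'new': 171}
{'k1': 34, 'k2': 7, 'k3': 200}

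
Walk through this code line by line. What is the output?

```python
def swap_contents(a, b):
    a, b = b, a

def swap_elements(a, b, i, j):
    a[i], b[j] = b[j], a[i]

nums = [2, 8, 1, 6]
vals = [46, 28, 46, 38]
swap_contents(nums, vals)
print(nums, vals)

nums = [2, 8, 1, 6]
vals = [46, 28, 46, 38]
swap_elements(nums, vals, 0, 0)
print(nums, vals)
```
[2, 8, 1, 6] [46, 28, 46, 38]
[46, 8, 1, 6] [2, 28, 46, 38]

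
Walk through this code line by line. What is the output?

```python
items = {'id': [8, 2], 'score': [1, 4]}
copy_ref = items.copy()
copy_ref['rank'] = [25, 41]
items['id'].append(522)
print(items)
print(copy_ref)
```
{'id': [8, 2, 522], 'score': [1, 4]}
{'id': [8, 2, 522], 'score': [1, 4], 'rank': [25, 41]}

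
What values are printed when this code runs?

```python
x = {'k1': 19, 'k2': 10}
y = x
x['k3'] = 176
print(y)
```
{'k1': 19, 'k2': 10, 'k3': 176}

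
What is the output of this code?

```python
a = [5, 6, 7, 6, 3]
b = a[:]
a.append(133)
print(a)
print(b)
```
[5, 6, 7, 6, 3, 133]
[5, 6, 7, 6, 3]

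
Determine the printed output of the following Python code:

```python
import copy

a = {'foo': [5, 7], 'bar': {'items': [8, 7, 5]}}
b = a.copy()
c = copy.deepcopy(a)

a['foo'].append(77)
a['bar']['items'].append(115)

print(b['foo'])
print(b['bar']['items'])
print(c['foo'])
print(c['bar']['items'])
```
[5, 7, 77]
[8, 7, 5, 115]
[5, 7]
[8, 7, 5]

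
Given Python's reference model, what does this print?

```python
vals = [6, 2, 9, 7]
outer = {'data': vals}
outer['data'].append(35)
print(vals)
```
[6, 2, 9, 7, 35]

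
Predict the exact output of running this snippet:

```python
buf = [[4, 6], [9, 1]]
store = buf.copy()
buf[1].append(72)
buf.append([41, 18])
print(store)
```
[[4, 6], [9, 1, 72]]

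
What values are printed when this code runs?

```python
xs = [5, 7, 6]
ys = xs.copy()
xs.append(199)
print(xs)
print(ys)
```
[5, 7, 6, 199]
[5, 7, 6]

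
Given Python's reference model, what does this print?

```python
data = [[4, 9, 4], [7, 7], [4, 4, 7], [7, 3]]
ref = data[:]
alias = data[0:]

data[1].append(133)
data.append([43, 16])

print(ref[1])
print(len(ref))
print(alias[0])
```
[7, 7, 133]
4
[4, 9, 4]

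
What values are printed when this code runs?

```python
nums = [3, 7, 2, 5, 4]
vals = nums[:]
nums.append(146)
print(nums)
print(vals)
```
[3, 7, 2, 5, 4, 146]
[3, 7, 2, 5, 4]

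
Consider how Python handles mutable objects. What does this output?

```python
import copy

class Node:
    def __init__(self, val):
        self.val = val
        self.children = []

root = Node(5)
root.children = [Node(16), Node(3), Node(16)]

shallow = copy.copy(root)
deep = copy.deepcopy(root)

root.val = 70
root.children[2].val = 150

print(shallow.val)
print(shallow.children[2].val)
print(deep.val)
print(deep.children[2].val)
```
5
150
5
16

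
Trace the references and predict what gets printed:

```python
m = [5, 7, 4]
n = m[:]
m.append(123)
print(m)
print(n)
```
[5, 7, 4, 123]
[5, 7, 4]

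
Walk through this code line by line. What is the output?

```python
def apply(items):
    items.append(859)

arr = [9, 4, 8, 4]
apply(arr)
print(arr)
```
[9, 4, 8, 4, 859]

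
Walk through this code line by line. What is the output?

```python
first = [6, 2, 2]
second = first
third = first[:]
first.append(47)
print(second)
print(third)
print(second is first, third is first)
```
[6, 2, 2, 47]
[6, 2, 2]
True False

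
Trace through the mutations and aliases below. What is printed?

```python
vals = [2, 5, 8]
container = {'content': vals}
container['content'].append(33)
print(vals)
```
[2, 5, 8, 33]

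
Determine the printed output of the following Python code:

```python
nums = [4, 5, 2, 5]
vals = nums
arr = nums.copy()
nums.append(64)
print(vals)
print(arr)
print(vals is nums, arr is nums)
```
[4, 5, 2, 5, 64]
[4, 5, 2, 5]
True False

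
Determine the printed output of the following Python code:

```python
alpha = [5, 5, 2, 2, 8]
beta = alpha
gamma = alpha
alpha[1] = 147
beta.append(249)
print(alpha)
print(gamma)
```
[5, 147, 2, 2, 8, 249]
[5, 147, 2, 2, 8, 249]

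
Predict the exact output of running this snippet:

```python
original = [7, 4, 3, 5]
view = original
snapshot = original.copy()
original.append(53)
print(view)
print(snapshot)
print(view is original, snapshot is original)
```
[7, 4, 3, 5, 53]
[7, 4, 3, 5]
True False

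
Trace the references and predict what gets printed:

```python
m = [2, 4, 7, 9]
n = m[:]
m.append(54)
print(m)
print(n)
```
[2, 4, 7, 9, 54]
[2, 4, 7, 9]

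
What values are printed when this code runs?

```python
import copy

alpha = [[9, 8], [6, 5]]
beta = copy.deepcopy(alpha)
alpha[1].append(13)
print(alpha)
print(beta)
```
[[9, 8], [6, 5, 13]]
[[9, 8], [6, 5]]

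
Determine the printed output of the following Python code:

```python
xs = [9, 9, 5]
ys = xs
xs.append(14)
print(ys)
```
[9, 9, 5, 14]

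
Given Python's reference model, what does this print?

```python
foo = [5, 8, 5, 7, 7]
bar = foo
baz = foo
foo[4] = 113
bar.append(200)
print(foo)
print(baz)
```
[5, 8, 5, 7, 113, 200]
[5, 8, 5, 7, 113, 200]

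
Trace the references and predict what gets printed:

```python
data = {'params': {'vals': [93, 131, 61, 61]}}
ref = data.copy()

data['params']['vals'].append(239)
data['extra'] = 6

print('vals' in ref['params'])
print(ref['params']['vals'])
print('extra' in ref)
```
True
[93, 131, 61, 61, 239]
False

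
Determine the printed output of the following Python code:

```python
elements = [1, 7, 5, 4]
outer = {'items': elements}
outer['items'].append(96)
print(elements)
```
[1, 7, 5, 4, 96]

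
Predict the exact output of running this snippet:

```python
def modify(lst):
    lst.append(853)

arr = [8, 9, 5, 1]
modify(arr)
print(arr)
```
[8, 9, 5, 1, 853]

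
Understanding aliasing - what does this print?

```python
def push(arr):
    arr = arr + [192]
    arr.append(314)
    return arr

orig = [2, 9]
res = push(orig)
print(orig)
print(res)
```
[2, 9]
[2, 9, 192, 314]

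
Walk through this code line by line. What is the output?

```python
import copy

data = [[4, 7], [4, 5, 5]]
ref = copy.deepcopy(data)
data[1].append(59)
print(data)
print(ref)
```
[[4, 7], [4, 5, 5, 59]]
[[4, 7], [4, 5, 5]]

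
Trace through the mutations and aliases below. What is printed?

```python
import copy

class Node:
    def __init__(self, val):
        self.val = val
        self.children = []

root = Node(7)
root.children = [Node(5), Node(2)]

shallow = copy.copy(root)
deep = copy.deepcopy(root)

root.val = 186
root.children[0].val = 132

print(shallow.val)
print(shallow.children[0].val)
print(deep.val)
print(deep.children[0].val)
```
7
132
7
5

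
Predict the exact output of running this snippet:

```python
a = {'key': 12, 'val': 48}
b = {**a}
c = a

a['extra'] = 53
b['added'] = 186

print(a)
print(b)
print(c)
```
{'key': 12, 'val': 48, 'extra': 53}
{'key': 12, 'val': 48, 'added': 186}
{'key': 12, 'val': 48, 'extra': 53}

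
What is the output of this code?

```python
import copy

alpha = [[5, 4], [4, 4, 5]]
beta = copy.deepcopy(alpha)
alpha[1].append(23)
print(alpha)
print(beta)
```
[[5, 4], [4, 4, 5, 23]]
[[5, 4], [4, 4, 5]]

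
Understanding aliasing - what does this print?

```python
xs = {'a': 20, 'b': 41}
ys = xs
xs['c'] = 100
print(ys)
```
{'a': 20, 'b': 41, 'c': 100}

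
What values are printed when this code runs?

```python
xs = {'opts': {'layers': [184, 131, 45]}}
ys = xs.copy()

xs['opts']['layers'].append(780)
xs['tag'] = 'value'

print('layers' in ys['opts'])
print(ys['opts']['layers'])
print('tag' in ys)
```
True
[184, 131, 45, 780]
False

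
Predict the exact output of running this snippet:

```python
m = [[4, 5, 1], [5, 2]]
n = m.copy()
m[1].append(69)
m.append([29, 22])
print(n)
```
[[4, 5, 1], [5, 2, 69]]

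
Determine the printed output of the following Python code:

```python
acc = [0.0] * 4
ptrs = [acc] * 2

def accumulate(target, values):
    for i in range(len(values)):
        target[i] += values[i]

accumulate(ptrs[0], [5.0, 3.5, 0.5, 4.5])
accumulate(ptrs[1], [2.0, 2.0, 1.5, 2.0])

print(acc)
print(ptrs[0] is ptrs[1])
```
[7.0, 5.5, 2.0, 6.5]
True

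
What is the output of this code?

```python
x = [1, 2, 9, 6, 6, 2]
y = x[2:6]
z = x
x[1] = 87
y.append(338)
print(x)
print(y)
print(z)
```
[1, 87, 9, 6, 6, 2]
[9, 6, 6, 2, 338]
[1, 87, 9, 6, 6, 2]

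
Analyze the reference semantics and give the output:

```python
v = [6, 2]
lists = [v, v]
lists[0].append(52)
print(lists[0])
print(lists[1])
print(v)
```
[6, 2, 52]
[6, 2, 52]
[6, 2, 52]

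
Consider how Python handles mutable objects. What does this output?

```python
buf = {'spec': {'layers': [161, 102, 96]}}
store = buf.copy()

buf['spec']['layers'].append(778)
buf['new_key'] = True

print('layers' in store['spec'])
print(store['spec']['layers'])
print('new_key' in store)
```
True
[161, 102, 96, 778]
False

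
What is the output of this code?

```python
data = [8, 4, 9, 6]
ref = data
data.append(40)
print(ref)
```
[8, 4, 9, 6, 40]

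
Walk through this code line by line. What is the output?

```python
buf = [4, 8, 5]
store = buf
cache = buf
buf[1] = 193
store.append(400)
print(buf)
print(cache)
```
[4, 193, 5, 400]
[4, 193, 5, 400]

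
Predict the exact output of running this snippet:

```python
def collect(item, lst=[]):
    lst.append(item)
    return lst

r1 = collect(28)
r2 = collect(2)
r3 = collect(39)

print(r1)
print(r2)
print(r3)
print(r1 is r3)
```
[28, 2, 39]
[28, 2, 39]
[28, 2, 39]
True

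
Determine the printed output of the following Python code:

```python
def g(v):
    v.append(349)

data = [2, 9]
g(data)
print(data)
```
[2, 9, 349]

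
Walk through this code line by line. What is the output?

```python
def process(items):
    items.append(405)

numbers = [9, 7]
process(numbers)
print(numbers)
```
[9, 7, 405]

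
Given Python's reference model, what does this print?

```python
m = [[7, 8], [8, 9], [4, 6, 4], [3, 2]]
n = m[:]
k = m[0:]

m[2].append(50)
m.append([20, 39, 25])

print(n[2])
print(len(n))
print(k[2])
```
[4, 6, 4, 50]
4
[4, 6, 4, 50]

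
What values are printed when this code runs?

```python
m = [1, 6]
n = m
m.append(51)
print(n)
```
[1, 6, 51]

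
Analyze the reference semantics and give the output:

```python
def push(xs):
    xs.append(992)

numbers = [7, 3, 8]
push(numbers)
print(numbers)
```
[7, 3, 8, 992]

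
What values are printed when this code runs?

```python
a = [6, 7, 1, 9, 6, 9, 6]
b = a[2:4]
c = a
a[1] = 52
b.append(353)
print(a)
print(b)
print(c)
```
[6, 52, 1, 9, 6, 9, 6]
[1, 9, 353]
[6, 52, 1, 9, 6, 9, 6]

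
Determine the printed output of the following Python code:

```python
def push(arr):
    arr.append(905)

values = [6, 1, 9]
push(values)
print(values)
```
[6, 1, 9, 905]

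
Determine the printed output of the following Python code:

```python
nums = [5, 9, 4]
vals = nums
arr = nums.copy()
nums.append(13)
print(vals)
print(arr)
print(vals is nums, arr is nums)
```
[5, 9, 4, 13]
[5, 9, 4]
True False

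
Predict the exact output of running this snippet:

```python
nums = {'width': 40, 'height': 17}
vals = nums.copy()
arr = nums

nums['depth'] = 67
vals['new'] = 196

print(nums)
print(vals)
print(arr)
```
{'width': 40, 'height': 17, 'depth': 67}
{'width': 40, 'height': 17, 'new': 196}
{'width': 40, 'height': 17, 'depth': 67}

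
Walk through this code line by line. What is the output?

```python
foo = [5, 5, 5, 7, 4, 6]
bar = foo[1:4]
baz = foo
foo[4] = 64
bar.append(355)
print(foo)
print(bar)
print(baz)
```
[5, 5, 5, 7, 64, 6]
[5, 5, 7, 355]
[5, 5, 5, 7, 64, 6]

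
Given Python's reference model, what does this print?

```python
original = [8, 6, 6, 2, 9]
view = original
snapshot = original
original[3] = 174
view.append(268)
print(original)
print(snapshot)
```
[8, 6, 6, 174, 9, 268]
[8, 6, 6, 174, 9, 268]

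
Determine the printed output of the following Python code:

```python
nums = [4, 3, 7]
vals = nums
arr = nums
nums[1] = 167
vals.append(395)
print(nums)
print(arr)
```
[4, 167, 7, 395]
[4, 167, 7, 395]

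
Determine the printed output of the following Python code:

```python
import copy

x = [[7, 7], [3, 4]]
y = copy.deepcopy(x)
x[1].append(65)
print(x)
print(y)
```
[[7, 7], [3, 4, 65]]
[[7, 7], [3, 4]]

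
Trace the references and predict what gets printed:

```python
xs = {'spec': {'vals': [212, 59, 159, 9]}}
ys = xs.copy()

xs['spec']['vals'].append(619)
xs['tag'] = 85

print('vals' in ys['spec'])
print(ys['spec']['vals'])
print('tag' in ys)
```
True
[212, 59, 159, 9, 619]
False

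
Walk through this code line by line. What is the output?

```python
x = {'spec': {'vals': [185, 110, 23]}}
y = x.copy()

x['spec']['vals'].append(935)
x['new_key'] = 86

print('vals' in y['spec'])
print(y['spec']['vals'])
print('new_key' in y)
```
True
[185, 110, 23, 935]
False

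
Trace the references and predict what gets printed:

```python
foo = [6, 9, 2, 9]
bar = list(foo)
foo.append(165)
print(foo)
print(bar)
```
[6, 9, 2, 9, 165]
[6, 9, 2, 9]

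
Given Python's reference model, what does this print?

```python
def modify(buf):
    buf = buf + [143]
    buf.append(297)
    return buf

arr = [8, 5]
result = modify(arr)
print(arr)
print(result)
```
[8, 5]
[8, 5, 143, 297]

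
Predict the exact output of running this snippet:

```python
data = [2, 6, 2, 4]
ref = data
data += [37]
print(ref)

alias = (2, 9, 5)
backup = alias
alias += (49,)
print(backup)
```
[2, 6, 2, 4, 37]
(2, 9, 5)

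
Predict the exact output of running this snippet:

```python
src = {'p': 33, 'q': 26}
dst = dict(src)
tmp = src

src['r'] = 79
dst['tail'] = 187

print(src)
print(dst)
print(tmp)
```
{'p': 33, 'q': 26, 'r': 79}
{'p': 33, 'q': 26, 'tail': 187}
{'p': 33, 'q': 26, 'r': 79}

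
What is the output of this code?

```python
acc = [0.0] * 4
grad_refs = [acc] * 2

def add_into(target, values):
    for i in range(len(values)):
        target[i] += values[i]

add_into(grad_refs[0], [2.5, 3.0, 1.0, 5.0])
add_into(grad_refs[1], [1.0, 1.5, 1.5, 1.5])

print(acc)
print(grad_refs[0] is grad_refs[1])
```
[3.5, 4.5, 2.5, 6.5]
True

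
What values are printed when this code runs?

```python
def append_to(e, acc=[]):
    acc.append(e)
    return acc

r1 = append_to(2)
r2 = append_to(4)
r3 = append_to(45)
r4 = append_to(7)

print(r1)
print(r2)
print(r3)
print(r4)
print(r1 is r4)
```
[2, 4, 45, 7]
[2, 4, 45, 7]
[2, 4, 45, 7]
[2, 4, 45, 7]
True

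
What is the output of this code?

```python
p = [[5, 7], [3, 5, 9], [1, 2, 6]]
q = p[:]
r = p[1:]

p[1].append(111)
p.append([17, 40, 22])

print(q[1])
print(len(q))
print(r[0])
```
[3, 5, 9, 111]
3
[3, 5, 9, 111]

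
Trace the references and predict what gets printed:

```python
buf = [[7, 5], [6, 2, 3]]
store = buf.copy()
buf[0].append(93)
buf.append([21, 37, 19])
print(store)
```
[[7, 5, 93], [6, 2, 3]]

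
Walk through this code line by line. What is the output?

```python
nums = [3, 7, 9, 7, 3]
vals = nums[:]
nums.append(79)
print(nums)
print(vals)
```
[3, 7, 9, 7, 3, 79]
[3, 7, 9, 7, 3]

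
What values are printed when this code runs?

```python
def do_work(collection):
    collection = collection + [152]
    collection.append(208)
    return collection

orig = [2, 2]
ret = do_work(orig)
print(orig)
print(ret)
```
[2, 2]
[2, 2, 152, 208]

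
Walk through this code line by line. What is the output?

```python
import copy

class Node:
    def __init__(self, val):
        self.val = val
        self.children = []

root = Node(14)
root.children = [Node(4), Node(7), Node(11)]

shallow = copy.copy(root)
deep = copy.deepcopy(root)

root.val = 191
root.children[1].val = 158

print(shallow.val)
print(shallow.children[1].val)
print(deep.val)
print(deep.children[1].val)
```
14
158
14
7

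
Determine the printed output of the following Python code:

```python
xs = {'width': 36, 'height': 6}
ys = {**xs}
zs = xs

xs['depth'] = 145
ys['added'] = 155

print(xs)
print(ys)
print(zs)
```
{'width': 36, 'height': 6, 'depth': 145}
{'width': 36, 'height': 6, 'added': 155}
{'width': 36, 'height': 6, 'depth': 145}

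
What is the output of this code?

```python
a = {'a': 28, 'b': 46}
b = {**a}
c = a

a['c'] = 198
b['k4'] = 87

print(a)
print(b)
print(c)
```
{'a': 28, 'b': 46, 'c': 198}
{'a': 28, 'b': 46, 'k4': 87}
{'a': 28, 'b': 46, 'c': 198}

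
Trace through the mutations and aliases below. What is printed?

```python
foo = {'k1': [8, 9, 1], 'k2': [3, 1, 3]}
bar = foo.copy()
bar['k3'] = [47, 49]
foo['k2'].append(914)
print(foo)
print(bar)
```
{'k1': [8, 9, 1], 'k2': [3, 1, 3, 914]}
{'k1': [8, 9, 1], 'k2': [3, 1, 3, 914], 'k3': [47, 49]}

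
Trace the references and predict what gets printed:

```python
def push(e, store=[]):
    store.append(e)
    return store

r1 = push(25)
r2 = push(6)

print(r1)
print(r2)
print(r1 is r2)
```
[25, 6]
[25, 6]
True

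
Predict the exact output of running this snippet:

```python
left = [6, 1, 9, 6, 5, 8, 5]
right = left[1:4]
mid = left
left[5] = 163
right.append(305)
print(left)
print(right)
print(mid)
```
[6, 1, 9, 6, 5, 163, 5]
[1, 9, 6, 305]
[6, 1, 9, 6, 5, 163, 5]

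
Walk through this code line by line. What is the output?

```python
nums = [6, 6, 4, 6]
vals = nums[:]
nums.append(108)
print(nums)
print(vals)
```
[6, 6, 4, 6, 108]
[6, 6, 4, 6]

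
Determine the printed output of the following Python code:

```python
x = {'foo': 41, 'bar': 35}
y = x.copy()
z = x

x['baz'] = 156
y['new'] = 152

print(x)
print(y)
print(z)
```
{'foo': 41, 'bar': 35, 'baz': 156}
{'foo': 41, 'bar': 35, 'new': 152}
{'foo': 41, 'bar': 35, 'baz': 156}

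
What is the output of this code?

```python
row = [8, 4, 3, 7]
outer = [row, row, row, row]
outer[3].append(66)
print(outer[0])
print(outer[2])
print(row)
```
[8, 4, 3, 7, 66]
[8, 4, 3, 7, 66]
[8, 4, 3, 7, 66]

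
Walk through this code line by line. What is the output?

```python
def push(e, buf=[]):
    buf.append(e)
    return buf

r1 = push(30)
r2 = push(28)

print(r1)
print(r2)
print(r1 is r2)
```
[30, 28]
[30, 28]
True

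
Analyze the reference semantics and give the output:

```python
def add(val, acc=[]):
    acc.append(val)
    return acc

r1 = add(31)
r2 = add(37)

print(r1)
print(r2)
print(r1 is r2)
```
[31, 37]
[31, 37]
True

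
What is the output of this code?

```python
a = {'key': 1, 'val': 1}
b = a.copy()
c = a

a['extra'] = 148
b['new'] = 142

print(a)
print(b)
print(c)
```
{'key': 1, 'val': 1, 'extra': 148}
{'key': 1, 'val': 1, 'new': 142}
{'key': 1, 'val': 1, 'extra': 148}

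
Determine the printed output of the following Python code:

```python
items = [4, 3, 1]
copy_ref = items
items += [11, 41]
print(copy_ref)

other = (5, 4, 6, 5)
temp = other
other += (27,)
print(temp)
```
[4, 3, 1, 11, 41]
(5, 4, 6, 5)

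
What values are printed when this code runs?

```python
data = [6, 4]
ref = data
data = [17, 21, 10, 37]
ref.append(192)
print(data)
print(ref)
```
[17, 21, 10, 37]
[6, 4, 192]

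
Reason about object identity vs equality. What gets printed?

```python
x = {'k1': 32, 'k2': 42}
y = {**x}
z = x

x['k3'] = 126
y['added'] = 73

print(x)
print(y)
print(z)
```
{'k1': 32, 'k2': 42, 'k3': 126}
{'k1': 32, 'k2': 42, 'added': 73}
{'k1': 32, 'k2': 42, 'k3': 126}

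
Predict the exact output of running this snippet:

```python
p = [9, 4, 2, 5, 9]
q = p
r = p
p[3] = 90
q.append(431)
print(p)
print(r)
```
[9, 4, 2, 90, 9, 431]
[9, 4, 2, 90, 9, 431]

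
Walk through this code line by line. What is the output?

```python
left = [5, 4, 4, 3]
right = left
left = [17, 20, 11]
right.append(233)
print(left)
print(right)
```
[17, 20, 11]
[5, 4, 4, 3, 233]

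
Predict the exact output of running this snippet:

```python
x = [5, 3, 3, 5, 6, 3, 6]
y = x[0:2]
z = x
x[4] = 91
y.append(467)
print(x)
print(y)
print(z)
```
[5, 3, 3, 5, 91, 3, 6]
[5, 3, 467]
[5, 3, 3, 5, 91, 3, 6]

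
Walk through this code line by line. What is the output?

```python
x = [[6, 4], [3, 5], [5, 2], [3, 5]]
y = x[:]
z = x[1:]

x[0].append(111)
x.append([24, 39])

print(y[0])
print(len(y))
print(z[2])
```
[6, 4, 111]
4
[3, 5]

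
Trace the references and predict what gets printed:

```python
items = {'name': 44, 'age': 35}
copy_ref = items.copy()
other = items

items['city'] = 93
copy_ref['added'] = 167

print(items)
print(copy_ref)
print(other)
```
{'name': 44, 'age': 35, 'city': 93}
{'name': 44, 'age': 35, 'added': 167}
{'name': 44, 'age': 35, 'city': 93}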